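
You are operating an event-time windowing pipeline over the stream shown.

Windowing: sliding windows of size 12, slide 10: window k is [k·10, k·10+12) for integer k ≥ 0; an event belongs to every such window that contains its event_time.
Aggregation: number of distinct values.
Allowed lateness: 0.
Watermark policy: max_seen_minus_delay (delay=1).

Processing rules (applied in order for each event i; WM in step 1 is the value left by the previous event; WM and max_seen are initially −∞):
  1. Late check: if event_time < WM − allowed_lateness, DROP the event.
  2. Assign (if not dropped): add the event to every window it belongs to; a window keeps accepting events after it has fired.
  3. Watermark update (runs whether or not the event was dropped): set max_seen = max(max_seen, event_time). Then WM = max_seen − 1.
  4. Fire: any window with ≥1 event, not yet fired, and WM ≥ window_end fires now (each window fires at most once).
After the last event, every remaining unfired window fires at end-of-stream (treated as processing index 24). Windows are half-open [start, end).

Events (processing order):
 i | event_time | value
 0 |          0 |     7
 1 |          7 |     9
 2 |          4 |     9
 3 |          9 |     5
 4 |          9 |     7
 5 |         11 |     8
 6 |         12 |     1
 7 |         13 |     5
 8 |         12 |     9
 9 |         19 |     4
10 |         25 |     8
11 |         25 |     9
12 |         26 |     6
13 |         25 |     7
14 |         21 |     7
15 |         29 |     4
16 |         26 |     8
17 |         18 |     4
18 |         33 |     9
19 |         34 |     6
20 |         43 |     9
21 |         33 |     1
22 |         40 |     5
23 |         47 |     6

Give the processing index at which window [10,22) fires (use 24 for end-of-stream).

i=0 t=0 v=7: → [0,12); WM=-1
i=1 t=7 v=9: → [0,12); WM=6
i=2 t=4 v=9: DROP (t<6-0); WM=6
i=3 t=9 v=5: → [0,12); WM=8
i=4 t=9 v=7: → [0,12); WM=8
i=5 t=11 v=8: → [10,22),[0,12); WM=10
i=6 t=12 v=1: → [10,22); WM=11
i=7 t=13 v=5: → [10,22); WM=12; [0,12) fires=4
i=8 t=12 v=9: → [10,22); WM=12
i=9 t=19 v=4: → [10,22); WM=18
i=10 t=25 v=8: → [20,32); WM=24; [10,22) fires=5
i=11 t=25 v=9: → [20,32); WM=24
i=12 t=26 v=6: → [20,32); WM=25
i=13 t=25 v=7: → [20,32); WM=25
i=14 t=21 v=7: DROP (t<25-0); WM=25
i=15 t=29 v=4: → [20,32); WM=28
i=16 t=26 v=8: DROP (t<28-0); WM=28
i=17 t=18 v=4: DROP (t<28-0); WM=28
i=18 t=33 v=9: → [30,42); WM=32; [20,32) fires=5
i=19 t=34 v=6: → [30,42); WM=33
i=20 t=43 v=9: → [40,52); WM=42; [30,42) fires=2
i=21 t=33 v=1: DROP (t<42-0); WM=42
i=22 t=40 v=5: DROP (t<42-0); WM=42
i=23 t=47 v=6: → [40,52); WM=46

10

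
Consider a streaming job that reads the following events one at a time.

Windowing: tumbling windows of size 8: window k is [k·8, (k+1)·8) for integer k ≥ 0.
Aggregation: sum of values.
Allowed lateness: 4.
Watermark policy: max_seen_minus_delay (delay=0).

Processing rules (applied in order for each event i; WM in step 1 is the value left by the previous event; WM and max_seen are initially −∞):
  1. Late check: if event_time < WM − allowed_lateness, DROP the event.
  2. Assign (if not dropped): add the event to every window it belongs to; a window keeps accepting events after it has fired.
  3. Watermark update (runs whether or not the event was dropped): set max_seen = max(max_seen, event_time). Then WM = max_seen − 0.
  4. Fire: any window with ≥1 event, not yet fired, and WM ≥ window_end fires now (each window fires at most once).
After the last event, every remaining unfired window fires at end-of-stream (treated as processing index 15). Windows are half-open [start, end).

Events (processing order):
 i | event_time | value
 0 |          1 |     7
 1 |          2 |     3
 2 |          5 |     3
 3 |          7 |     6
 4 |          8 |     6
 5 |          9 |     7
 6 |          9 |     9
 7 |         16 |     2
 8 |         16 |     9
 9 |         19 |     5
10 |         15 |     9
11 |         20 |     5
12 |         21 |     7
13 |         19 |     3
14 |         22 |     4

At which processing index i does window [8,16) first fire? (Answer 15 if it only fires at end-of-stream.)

i=0 t=1 v=7: → [0,8); WM=1
i=1 t=2 v=3: → [0,8); WM=2
i=2 t=5 v=3: → [0,8); WM=5
i=3 t=7 v=6: → [0,8); WM=7
i=4 t=8 v=6: → [8,16); WM=8; [0,8) fires=19
i=5 t=9 v=7: → [8,16); WM=9
i=6 t=9 v=9: → [8,16); WM=9
i=7 t=16 v=2: → [16,24); WM=16; [8,16) fires=22
i=8 t=16 v=9: → [16,24); WM=16
i=9 t=19 v=5: → [16,24); WM=19
i=10 t=15 v=9: → [8,16); WM=19
i=11 t=20 v=5: → [16,24); WM=20
i=12 t=21 v=7: → [16,24); WM=21
i=13 t=19 v=3: → [16,24); WM=21
i=14 t=22 v=4: → [16,24); WM=22

7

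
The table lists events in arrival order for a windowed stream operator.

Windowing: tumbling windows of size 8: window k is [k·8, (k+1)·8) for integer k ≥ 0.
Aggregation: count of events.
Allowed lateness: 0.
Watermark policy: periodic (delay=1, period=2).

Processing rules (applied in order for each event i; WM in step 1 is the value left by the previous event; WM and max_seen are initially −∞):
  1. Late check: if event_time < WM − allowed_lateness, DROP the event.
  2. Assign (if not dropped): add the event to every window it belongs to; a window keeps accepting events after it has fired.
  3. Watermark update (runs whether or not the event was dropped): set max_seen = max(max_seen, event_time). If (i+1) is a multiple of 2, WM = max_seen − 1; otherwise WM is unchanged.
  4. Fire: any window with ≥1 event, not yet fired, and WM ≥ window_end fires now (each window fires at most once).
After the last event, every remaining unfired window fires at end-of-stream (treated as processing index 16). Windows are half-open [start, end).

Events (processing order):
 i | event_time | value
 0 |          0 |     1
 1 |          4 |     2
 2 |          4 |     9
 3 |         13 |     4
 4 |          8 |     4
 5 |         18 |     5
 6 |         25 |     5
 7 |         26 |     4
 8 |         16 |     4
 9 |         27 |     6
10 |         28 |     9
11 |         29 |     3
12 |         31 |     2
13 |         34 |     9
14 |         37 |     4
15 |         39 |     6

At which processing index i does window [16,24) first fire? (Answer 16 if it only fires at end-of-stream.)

i=0 t=0 v=1: → [0,8); WM=−∞
i=1 t=4 v=2: → [0,8); WM=3
i=2 t=4 v=9: → [0,8); WM=3
i=3 t=13 v=4: → [8,16); WM=12; [0,8) fires=3
i=4 t=8 v=4: DROP (t<12-0); WM=12
i=5 t=18 v=5: → [16,24); WM=17; [8,16) fires=1
i=6 t=25 v=5: → [24,32); WM=17
i=7 t=26 v=4: → [24,32); WM=25; [16,24) fires=1
i=8 t=16 v=4: DROP (t<25-0); WM=25
i=9 t=27 v=6: → [24,32); WM=26
i=10 t=28 v=9: → [24,32); WM=26
i=11 t=29 v=3: → [24,32); WM=28
i=12 t=31 v=2: → [24,32); WM=28
i=13 t=34 v=9: → [32,40); WM=33; [24,32) fires=6
i=14 t=37 v=4: → [32,40); WM=33
i=15 t=39 v=6: → [32,40); WM=38

7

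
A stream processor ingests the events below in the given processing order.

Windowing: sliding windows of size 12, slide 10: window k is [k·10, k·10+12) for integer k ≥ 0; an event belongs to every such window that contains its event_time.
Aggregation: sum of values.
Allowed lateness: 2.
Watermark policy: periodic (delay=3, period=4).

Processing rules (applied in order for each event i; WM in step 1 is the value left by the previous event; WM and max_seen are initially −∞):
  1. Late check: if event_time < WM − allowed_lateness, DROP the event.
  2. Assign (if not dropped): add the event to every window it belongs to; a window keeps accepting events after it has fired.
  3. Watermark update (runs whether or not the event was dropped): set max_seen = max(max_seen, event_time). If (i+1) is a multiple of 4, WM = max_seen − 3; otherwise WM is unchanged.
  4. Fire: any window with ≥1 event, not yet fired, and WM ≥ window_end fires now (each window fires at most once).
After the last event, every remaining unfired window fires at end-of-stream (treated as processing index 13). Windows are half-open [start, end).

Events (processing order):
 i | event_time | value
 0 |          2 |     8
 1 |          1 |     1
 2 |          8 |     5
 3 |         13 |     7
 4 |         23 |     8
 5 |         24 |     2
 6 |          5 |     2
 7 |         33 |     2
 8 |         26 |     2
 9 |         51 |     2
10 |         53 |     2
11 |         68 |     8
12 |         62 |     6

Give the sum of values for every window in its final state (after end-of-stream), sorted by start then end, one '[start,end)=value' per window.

[0,12)=14 [10,22)=7 [20,32)=10 [30,42)=2 [40,52)=2 [50,62)=4 [60,72)=8

i=0 t=2 v=8: → [0,12); WM=−∞
i=1 t=1 v=1: → [0,12); WM=−∞
i=2 t=8 v=5: → [0,12); WM=−∞
i=3 t=13 v=7: → [10,22); WM=10
i=4 t=23 v=8: → [20,32); WM=10
i=5 t=24 v=2: → [20,32); WM=10
i=6 t=5 v=2: DROP (t<10-2); WM=10
i=7 t=33 v=2: → [30,42); WM=30; [0,12) fires=14 [10,22) fires=7
i=8 t=26 v=2: DROP (t<30-2); WM=30
i=9 t=51 v=2: → [50,62),[40,52); WM=30
i=10 t=53 v=2: → [50,62); WM=30
i=11 t=68 v=8: → [60,72); WM=65; [20,32) fires=10 [30,42) fires=2 [40,52) fires=2 [50,62) fires=4
i=12 t=62 v=6: DROP (t<65-2); WM=65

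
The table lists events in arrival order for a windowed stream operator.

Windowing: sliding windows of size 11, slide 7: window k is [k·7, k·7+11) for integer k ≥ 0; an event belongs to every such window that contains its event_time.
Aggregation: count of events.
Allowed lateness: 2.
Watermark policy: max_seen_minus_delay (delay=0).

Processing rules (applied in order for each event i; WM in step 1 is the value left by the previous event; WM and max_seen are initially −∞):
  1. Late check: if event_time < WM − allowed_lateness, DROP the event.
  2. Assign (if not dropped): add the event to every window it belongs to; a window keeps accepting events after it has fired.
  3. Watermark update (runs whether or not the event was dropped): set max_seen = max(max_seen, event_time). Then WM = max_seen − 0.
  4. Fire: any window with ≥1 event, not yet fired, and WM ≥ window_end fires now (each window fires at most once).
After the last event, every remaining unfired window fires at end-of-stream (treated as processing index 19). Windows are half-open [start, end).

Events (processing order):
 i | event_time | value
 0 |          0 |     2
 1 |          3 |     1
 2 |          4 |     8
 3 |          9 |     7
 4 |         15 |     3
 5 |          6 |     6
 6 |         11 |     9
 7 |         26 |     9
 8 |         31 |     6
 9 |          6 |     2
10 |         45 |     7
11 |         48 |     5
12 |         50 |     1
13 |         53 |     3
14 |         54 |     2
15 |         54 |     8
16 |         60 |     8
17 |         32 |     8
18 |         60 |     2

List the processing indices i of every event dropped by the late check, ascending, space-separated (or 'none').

i=0 t=0 v=2: → [0,11); WM=0
i=1 t=3 v=1: → [0,11); WM=3
i=2 t=4 v=8: → [0,11); WM=4
i=3 t=9 v=7: → [7,18),[0,11); WM=9
i=4 t=15 v=3: → [14,25),[7,18); WM=15; [0,11) fires=4
i=5 t=6 v=6: DROP (t<15-2); WM=15
i=6 t=11 v=9: DROP (t<15-2); WM=15
i=7 t=26 v=9: → [21,32); WM=26; [7,18) fires=2 [14,25) fires=1
i=8 t=31 v=6: → [28,39),[21,32); WM=31
i=9 t=6 v=2: DROP (t<31-2); WM=31
i=10 t=45 v=7: → [42,53),[35,46); WM=45; [21,32) fires=2 [28,39) fires=1
i=11 t=48 v=5: → [42,53); WM=48; [35,46) fires=1
i=12 t=50 v=1: → [49,60),[42,53); WM=50
i=13 t=53 v=3: → [49,60); WM=53; [42,53) fires=3
i=14 t=54 v=2: → [49,60); WM=54
i=15 t=54 v=8: → [49,60); WM=54
i=16 t=60 v=8: → [56,67); WM=60; [49,60) fires=4
i=17 t=32 v=8: DROP (t<60-2); WM=60
i=18 t=60 v=2: → [56,67); WM=60

5 6 9 17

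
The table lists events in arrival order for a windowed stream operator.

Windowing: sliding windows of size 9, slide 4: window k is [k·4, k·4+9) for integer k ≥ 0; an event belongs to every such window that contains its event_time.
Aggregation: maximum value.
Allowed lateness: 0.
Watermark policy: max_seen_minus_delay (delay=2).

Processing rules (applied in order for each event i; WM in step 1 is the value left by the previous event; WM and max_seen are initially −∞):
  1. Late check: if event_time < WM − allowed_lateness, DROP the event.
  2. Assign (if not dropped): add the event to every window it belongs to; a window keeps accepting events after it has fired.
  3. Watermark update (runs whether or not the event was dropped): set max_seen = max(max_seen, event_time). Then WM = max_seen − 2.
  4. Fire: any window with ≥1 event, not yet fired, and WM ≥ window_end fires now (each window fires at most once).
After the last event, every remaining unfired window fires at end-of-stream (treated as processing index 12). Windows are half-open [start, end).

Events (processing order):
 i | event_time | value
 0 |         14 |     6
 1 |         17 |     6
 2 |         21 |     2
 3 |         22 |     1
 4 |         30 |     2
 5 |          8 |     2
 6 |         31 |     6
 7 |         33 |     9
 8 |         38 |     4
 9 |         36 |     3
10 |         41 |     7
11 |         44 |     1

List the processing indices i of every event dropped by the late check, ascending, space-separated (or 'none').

i=0 t=14 v=6: → [12,21),[8,17); WM=12
i=1 t=17 v=6: → [16,25),[12,21); WM=15
i=2 t=21 v=2: → [20,29),[16,25); WM=19; [8,17) fires=6
i=3 t=22 v=1: → [20,29),[16,25); WM=20
i=4 t=30 v=2: → [28,37),[24,33); WM=28; [12,21) fires=6 [16,25) fires=6
i=5 t=8 v=2: DROP (t<28-0); WM=28
i=6 t=31 v=6: → [28,37),[24,33); WM=29; [20,29) fires=2
i=7 t=33 v=9: → [32,41),[28,37); WM=31
i=8 t=38 v=4: → [36,45),[32,41); WM=36; [24,33) fires=6
i=9 t=36 v=3: → [36,45),[32,41),[28,37); WM=36
i=10 t=41 v=7: → [40,49),[36,45); WM=39; [28,37) fires=9
i=11 t=44 v=1: → [44,53),[40,49),[36,45); WM=42; [32,41) fires=9

5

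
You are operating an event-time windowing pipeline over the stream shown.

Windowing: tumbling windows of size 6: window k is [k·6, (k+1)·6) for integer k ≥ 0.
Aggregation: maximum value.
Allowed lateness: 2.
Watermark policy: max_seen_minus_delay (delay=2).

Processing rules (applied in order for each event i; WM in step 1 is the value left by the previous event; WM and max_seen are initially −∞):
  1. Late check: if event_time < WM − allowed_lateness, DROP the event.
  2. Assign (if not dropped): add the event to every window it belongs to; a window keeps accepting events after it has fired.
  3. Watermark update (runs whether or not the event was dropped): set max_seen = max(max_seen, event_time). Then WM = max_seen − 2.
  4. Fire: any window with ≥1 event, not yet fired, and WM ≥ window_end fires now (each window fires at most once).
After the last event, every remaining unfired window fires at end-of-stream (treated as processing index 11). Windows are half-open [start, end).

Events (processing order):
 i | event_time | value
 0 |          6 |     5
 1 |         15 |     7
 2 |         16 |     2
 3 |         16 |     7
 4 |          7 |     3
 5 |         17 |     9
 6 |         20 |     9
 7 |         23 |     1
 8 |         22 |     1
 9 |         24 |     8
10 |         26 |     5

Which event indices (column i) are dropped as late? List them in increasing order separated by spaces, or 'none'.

i=0 t=6 v=5: → [6,12); WM=4
i=1 t=15 v=7: → [12,18); WM=13; [6,12) fires=5
i=2 t=16 v=2: → [12,18); WM=14
i=3 t=16 v=7: → [12,18); WM=14
i=4 t=7 v=3: DROP (t<14-2); WM=14
i=5 t=17 v=9: → [12,18); WM=15
i=6 t=20 v=9: → [18,24); WM=18; [12,18) fires=9
i=7 t=23 v=1: → [18,24); WM=21
i=8 t=22 v=1: → [18,24); WM=21
i=9 t=24 v=8: → [24,30); WM=22
i=10 t=26 v=5: → [24,30); WM=24; [18,24) fires=9

4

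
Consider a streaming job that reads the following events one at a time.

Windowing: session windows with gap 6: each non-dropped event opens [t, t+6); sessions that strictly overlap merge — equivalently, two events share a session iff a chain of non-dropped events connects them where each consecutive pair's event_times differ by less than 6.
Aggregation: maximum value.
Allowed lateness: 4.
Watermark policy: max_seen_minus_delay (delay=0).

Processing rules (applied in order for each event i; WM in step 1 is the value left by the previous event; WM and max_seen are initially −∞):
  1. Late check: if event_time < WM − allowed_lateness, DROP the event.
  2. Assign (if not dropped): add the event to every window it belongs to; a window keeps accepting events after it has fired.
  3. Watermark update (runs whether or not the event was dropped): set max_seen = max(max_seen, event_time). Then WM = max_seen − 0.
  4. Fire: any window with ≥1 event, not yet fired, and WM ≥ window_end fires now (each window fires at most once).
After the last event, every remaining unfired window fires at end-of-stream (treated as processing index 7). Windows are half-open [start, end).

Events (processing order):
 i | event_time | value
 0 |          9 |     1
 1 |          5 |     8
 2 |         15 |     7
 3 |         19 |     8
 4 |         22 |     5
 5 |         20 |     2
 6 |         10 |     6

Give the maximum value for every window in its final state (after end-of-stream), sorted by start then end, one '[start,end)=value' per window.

i=0 t=9 v=1: → [9,15); WM=9
i=1 t=5 v=8: → [5,15); WM=9
i=2 t=15 v=7: → [15,21); WM=15
i=3 t=19 v=8: → [15,25); WM=19
i=4 t=22 v=5: → [15,28); WM=22
i=5 t=20 v=2: → [15,28); WM=22
i=6 t=10 v=6: DROP (t<22-4); WM=22

[5,15)=8 [15,28)=8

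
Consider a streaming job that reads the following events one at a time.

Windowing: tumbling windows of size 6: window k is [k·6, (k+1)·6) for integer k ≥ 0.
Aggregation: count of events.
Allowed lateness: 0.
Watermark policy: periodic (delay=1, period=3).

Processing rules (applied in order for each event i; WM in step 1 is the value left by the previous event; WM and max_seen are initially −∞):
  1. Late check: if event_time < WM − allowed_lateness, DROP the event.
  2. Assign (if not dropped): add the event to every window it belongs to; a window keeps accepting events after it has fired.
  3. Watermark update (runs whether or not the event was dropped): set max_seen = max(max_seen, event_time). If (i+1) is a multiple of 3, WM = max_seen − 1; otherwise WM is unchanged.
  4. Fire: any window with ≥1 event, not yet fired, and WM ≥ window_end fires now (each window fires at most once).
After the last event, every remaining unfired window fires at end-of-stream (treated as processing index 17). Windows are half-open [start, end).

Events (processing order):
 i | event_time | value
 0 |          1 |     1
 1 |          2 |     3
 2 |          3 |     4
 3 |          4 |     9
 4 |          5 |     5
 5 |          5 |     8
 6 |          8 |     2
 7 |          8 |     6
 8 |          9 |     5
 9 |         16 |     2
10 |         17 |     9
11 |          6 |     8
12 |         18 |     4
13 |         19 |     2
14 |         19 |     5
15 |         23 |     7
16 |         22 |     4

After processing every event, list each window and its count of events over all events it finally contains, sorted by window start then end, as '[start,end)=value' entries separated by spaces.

i=0 t=1 v=1: → [0,6); WM=−∞
i=1 t=2 v=3: → [0,6); WM=−∞
i=2 t=3 v=4: → [0,6); WM=2
i=3 t=4 v=9: → [0,6); WM=2
i=4 t=5 v=5: → [0,6); WM=2
i=5 t=5 v=8: → [0,6); WM=4
i=6 t=8 v=2: → [6,12); WM=4
i=7 t=8 v=6: → [6,12); WM=4
i=8 t=9 v=5: → [6,12); WM=8; [0,6) fires=6
i=9 t=16 v=2: → [12,18); WM=8
i=10 t=17 v=9: → [12,18); WM=8
i=11 t=6 v=8: DROP (t<8-0); WM=16; [6,12) fires=3
i=12 t=18 v=4: → [18,24); WM=16
i=13 t=19 v=2: → [18,24); WM=16
i=14 t=19 v=5: → [18,24); WM=18; [12,18) fires=2
i=15 t=23 v=7: → [18,24); WM=18
i=16 t=22 v=4: → [18,24); WM=18

[0,6)=6 [6,12)=3 [12,18)=2 [18,24)=5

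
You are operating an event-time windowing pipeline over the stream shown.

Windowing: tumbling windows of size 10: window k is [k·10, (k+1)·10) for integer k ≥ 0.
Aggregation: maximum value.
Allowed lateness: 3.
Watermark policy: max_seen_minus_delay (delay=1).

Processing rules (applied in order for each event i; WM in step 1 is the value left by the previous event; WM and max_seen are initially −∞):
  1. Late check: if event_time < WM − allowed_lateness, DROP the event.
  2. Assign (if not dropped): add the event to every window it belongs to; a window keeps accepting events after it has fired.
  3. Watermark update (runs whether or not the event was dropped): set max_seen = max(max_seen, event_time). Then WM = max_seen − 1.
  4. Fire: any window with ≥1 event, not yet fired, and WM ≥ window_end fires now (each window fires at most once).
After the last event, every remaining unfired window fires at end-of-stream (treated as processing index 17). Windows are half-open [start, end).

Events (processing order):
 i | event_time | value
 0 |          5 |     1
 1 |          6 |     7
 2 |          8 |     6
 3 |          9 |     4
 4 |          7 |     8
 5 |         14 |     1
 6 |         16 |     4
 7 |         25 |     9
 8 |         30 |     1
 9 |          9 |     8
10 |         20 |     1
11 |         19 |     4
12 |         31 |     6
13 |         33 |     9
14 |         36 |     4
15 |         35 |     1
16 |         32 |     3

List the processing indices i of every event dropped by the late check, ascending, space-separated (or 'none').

i=0 t=5 v=1: → [0,10); WM=4
i=1 t=6 v=7: → [0,10); WM=5
i=2 t=8 v=6: → [0,10); WM=7
i=3 t=9 v=4: → [0,10); WM=8
i=4 t=7 v=8: → [0,10); WM=8
i=5 t=14 v=1: → [10,20); WM=13; [0,10) fires=8
i=6 t=16 v=4: → [10,20); WM=15
i=7 t=25 v=9: → [20,30); WM=24; [10,20) fires=4
i=8 t=30 v=1: → [30,40); WM=29
i=9 t=9 v=8: DROP (t<29-3); WM=29
i=10 t=20 v=1: DROP (t<29-3); WM=29
i=11 t=19 v=4: DROP (t<29-3); WM=29
i=12 t=31 v=6: → [30,40); WM=30; [20,30) fires=9
i=13 t=33 v=9: → [30,40); WM=32
i=14 t=36 v=4: → [30,40); WM=35
i=15 t=35 v=1: → [30,40); WM=35
i=16 t=32 v=3: → [30,40); WM=35

9 10 11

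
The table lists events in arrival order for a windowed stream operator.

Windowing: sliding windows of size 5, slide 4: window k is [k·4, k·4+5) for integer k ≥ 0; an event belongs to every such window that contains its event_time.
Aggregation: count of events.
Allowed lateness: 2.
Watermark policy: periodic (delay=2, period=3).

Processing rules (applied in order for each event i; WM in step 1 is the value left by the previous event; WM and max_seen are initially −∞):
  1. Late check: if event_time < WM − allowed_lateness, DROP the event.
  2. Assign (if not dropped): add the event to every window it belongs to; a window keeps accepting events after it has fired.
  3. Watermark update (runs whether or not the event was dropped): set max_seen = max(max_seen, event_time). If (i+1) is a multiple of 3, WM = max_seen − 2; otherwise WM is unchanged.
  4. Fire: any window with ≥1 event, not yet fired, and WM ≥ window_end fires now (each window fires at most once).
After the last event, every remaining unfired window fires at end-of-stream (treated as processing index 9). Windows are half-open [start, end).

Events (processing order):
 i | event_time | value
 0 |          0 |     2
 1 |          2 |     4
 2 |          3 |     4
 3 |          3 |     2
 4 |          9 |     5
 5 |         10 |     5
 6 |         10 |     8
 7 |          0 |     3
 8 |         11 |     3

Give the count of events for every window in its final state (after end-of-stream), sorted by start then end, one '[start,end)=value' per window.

i=0 t=0 v=2: → [0,5); WM=−∞
i=1 t=2 v=4: → [0,5); WM=−∞
i=2 t=3 v=4: → [0,5); WM=1
i=3 t=3 v=2: → [0,5); WM=1
i=4 t=9 v=5: → [8,13); WM=1
i=5 t=10 v=5: → [8,13); WM=8; [0,5) fires=4
i=6 t=10 v=8: → [8,13); WM=8
i=7 t=0 v=3: DROP (t<8-2); WM=8
i=8 t=11 v=3: → [8,13); WM=9

[0,5)=4 [8,13)=4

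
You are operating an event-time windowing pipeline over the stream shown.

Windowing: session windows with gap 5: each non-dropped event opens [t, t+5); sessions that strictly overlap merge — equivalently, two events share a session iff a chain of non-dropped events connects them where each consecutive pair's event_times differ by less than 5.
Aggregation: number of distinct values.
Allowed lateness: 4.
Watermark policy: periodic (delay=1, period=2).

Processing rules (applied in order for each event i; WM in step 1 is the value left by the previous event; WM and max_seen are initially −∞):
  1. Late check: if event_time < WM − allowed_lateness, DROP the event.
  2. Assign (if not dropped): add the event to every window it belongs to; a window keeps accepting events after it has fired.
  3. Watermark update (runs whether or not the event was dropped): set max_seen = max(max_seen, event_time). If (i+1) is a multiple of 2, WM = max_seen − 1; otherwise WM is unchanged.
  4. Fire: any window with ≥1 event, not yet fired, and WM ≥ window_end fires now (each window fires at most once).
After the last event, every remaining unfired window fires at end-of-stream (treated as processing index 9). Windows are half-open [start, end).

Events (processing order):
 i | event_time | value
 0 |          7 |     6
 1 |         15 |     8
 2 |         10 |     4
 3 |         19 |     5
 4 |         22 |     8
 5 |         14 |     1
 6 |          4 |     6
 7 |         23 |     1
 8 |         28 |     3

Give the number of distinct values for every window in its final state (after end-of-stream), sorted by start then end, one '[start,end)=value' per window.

[7,28)=5 [28,33)=1

i=0 t=7 v=6: → [7,12); WM=−∞
i=1 t=15 v=8: → [15,20); WM=14
i=2 t=10 v=4: → [7,15); WM=14
i=3 t=19 v=5: → [15,24); WM=18
i=4 t=22 v=8: → [15,27); WM=18
i=5 t=14 v=1: → [7,27); WM=21
i=6 t=4 v=6: DROP (t<21-4); WM=21
i=7 t=23 v=1: → [7,28); WM=22
i=8 t=28 v=3: → [28,33); WM=22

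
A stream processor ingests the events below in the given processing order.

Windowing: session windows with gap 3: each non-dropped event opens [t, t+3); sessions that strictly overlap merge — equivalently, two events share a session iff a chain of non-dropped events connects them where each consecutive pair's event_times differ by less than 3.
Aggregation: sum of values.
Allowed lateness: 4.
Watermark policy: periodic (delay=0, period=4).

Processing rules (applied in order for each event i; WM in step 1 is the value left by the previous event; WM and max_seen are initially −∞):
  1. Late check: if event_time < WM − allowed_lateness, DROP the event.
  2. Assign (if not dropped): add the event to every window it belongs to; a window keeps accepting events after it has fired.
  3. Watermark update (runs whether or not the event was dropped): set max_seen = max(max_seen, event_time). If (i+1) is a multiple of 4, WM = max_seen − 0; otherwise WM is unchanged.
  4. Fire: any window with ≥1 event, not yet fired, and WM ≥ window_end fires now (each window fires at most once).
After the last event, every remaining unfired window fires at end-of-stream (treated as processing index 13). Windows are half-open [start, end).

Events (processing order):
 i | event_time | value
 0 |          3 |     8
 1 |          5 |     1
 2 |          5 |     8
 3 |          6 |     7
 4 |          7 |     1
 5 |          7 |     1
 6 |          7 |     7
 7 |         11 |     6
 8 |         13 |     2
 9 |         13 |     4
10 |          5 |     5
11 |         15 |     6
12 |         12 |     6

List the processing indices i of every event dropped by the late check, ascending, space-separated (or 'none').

10

i=0 t=3 v=8: → [3,6); WM=−∞
i=1 t=5 v=1: → [3,8); WM=−∞
i=2 t=5 v=8: → [3,8); WM=−∞
i=3 t=6 v=7: → [3,9); WM=6
i=4 t=7 v=1: → [3,10); WM=6
i=5 t=7 v=1: → [3,10); WM=6
i=6 t=7 v=7: → [3,10); WM=6
i=7 t=11 v=6: → [11,14); WM=11
i=8 t=13 v=2: → [11,16); WM=11
i=9 t=13 v=4: → [11,16); WM=11
i=10 t=5 v=5: DROP (t<11-4); WM=11
i=11 t=15 v=6: → [11,18); WM=15
i=12 t=12 v=6: → [11,18); WM=15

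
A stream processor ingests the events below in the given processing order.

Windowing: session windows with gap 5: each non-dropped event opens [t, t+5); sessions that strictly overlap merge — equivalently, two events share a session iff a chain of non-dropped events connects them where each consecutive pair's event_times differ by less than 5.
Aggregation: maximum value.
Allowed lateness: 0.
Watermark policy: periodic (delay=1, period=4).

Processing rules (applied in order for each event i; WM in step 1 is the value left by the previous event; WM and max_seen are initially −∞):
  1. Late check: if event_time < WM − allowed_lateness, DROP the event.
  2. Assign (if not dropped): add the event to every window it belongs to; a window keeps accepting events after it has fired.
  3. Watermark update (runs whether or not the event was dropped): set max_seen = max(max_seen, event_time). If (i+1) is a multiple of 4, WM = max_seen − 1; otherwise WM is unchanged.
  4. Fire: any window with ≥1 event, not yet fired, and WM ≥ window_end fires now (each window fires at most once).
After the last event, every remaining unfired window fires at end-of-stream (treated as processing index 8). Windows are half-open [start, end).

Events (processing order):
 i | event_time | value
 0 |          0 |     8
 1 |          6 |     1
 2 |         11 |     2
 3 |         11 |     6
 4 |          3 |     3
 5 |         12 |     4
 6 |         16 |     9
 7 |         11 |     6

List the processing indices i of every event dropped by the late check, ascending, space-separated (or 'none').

4

i=0 t=0 v=8: → [0,5); WM=−∞
i=1 t=6 v=1: → [6,11); WM=−∞
i=2 t=11 v=2: → [11,16); WM=−∞
i=3 t=11 v=6: → [11,16); WM=10
i=4 t=3 v=3: DROP (t<10-0); WM=10
i=5 t=12 v=4: → [11,17); WM=10
i=6 t=16 v=9: → [11,21); WM=10
i=7 t=11 v=6: → [11,21); WM=15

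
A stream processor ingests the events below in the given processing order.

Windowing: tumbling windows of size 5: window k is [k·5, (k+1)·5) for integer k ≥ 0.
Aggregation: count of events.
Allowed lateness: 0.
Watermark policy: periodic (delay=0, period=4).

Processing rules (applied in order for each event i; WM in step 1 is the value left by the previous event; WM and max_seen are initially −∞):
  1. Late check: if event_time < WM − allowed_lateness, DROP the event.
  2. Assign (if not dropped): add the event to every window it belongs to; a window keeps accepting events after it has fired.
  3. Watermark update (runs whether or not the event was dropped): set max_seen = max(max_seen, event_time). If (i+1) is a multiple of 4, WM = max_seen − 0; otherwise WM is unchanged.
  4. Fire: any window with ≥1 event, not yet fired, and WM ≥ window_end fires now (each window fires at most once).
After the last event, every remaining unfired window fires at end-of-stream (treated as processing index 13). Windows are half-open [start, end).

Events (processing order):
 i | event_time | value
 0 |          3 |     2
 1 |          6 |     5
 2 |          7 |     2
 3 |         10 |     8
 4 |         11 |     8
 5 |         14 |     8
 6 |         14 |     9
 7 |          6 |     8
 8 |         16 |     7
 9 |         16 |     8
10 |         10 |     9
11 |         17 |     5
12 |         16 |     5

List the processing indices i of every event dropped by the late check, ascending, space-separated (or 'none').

i=0 t=3 v=2: → [0,5); WM=−∞
i=1 t=6 v=5: → [5,10); WM=−∞
i=2 t=7 v=2: → [5,10); WM=−∞
i=3 t=10 v=8: → [10,15); WM=10; [0,5) fires=1 [5,10) fires=2
i=4 t=11 v=8: → [10,15); WM=10
i=5 t=14 v=8: → [10,15); WM=10
i=6 t=14 v=9: → [10,15); WM=10
i=7 t=6 v=8: DROP (t<10-0); WM=14
i=8 t=16 v=7: → [15,20); WM=14
i=9 t=16 v=8: → [15,20); WM=14
i=10 t=10 v=9: DROP (t<14-0); WM=14
i=11 t=17 v=5: → [15,20); WM=17; [10,15) fires=4
i=12 t=16 v=5: DROP (t<17-0); WM=17

7 10 12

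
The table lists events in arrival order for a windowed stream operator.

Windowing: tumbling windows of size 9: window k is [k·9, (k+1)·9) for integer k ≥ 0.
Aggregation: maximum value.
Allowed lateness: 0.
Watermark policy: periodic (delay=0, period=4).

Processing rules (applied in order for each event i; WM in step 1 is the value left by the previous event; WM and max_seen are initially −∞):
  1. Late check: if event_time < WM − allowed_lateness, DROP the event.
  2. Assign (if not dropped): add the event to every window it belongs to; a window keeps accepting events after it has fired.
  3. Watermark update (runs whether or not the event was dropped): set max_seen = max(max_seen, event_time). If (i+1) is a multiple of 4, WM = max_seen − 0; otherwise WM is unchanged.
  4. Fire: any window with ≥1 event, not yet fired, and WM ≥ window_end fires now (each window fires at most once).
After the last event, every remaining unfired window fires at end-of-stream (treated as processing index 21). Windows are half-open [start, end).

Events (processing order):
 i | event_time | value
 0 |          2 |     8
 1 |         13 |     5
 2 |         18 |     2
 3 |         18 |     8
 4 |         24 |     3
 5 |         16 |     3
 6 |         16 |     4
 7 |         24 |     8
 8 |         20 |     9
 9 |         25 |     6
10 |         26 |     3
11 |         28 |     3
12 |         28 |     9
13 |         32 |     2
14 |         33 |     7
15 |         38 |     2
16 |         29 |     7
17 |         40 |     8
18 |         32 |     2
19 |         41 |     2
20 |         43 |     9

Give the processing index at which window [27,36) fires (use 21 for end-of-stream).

15

i=0 t=2 v=8: → [0,9); WM=−∞
i=1 t=13 v=5: → [9,18); WM=−∞
i=2 t=18 v=2: → [18,27); WM=−∞
i=3 t=18 v=8: → [18,27); WM=18; [0,9) fires=8 [9,18) fires=5
i=4 t=24 v=3: → [18,27); WM=18
i=5 t=16 v=3: DROP (t<18-0); WM=18
i=6 t=16 v=4: DROP (t<18-0); WM=18
i=7 t=24 v=8: → [18,27); WM=24
i=8 t=20 v=9: DROP (t<24-0); WM=24
i=9 t=25 v=6: → [18,27); WM=24
i=10 t=26 v=3: → [18,27); WM=24
i=11 t=28 v=3: → [27,36); WM=28; [18,27) fires=8
i=12 t=28 v=9: → [27,36); WM=28
i=13 t=32 v=2: → [27,36); WM=28
i=14 t=33 v=7: → [27,36); WM=28
i=15 t=38 v=2: → [36,45); WM=38; [27,36) fires=9
i=16 t=29 v=7: DROP (t<38-0); WM=38
i=17 t=40 v=8: → [36,45); WM=38
i=18 t=32 v=2: DROP (t<38-0); WM=38
i=19 t=41 v=2: → [36,45); WM=41
i=20 t=43 v=9: → [36,45); WM=41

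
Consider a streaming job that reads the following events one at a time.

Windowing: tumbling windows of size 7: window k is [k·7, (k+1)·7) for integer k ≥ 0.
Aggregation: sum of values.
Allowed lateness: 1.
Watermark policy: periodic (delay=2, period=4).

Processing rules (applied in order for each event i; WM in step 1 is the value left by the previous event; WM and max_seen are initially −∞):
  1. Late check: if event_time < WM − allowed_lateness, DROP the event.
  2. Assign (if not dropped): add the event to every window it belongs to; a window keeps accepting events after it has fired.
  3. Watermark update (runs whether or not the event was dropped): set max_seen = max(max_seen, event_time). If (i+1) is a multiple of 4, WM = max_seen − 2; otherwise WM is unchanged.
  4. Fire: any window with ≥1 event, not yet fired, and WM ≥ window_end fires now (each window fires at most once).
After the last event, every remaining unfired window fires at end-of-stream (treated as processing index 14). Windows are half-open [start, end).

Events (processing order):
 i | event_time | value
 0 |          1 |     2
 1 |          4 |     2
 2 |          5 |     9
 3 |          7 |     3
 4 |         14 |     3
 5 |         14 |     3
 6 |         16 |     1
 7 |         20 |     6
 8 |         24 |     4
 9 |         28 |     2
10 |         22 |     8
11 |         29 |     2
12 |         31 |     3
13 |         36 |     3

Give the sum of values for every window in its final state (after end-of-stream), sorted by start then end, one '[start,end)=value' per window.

i=0 t=1 v=2: → [0,7); WM=−∞
i=1 t=4 v=2: → [0,7); WM=−∞
i=2 t=5 v=9: → [0,7); WM=−∞
i=3 t=7 v=3: → [7,14); WM=5
i=4 t=14 v=3: → [14,21); WM=5
i=5 t=14 v=3: → [14,21); WM=5
i=6 t=16 v=1: → [14,21); WM=5
i=7 t=20 v=6: → [14,21); WM=18; [0,7) fires=13 [7,14) fires=3
i=8 t=24 v=4: → [21,28); WM=18
i=9 t=28 v=2: → [28,35); WM=18
i=10 t=22 v=8: → [21,28); WM=18
i=11 t=29 v=2: → [28,35); WM=27; [14,21) fires=13
i=12 t=31 v=3: → [28,35); WM=27
i=13 t=36 v=3: → [35,42); WM=27

[0,7)=13 [7,14)=3 [14,21)=13 [21,28)=12 [28,35)=7 [35,42)=3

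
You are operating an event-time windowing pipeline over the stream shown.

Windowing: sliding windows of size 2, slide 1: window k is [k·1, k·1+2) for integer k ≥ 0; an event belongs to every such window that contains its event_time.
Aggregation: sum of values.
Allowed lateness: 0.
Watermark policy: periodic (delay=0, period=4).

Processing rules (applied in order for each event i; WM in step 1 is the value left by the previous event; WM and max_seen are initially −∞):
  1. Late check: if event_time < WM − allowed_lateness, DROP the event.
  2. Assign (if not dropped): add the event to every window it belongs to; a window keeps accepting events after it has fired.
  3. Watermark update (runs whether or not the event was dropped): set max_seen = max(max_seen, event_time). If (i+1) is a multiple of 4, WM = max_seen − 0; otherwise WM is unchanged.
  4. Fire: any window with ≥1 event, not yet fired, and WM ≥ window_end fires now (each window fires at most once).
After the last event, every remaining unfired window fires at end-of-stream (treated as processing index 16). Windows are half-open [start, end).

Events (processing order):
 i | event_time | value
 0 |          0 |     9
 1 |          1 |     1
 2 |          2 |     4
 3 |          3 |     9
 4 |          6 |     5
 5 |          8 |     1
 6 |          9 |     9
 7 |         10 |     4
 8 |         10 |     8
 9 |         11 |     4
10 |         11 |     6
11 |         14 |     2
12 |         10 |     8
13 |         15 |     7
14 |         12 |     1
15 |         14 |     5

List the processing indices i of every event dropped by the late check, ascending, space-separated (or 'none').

i=0 t=0 v=9: → [0,2); WM=−∞
i=1 t=1 v=1: → [1,3),[0,2); WM=−∞
i=2 t=2 v=4: → [2,4),[1,3); WM=−∞
i=3 t=3 v=9: → [3,5),[2,4); WM=3; [0,2) fires=10 [1,3) fires=5
i=4 t=6 v=5: → [6,8),[5,7); WM=3
i=5 t=8 v=1: → [8,10),[7,9); WM=3
i=6 t=9 v=9: → [9,11),[8,10); WM=3
i=7 t=10 v=4: → [10,12),[9,11); WM=10; [2,4) fires=13 [3,5) fires=9 [5,7) fires=5 [6,8) fires=5 [7,9) fires=1 [8,10) fires=10
i=8 t=10 v=8: → [10,12),[9,11); WM=10
i=9 t=11 v=4: → [11,13),[10,12); WM=10
i=10 t=11 v=6: → [11,13),[10,12); WM=10
i=11 t=14 v=2: → [14,16),[13,15); WM=14; [9,11) fires=21 [10,12) fires=22 [11,13) fires=10
i=12 t=10 v=8: DROP (t<14-0); WM=14
i=13 t=15 v=7: → [15,17),[14,16); WM=14
i=14 t=12 v=1: DROP (t<14-0); WM=14
i=15 t=14 v=5: → [14,16),[13,15); WM=15; [13,15) fires=7

12 14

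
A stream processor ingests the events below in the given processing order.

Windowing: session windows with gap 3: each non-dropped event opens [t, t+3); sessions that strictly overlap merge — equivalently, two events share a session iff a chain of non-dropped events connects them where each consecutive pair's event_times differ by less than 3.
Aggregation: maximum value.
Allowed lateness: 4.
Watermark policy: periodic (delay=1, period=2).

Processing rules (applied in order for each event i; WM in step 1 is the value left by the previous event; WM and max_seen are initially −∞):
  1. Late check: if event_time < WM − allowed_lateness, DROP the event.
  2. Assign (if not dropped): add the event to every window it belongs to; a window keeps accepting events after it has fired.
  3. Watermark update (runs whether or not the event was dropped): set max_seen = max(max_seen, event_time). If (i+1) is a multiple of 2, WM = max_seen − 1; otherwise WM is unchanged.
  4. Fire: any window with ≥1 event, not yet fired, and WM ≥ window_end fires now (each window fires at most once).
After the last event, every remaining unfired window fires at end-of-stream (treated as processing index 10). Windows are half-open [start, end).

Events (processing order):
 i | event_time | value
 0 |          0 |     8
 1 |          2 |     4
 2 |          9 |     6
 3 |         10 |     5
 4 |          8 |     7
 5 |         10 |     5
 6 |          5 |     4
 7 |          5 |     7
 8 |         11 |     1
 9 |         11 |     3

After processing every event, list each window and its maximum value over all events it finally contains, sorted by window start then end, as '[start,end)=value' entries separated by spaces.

[0,5)=8 [5,8)=7 [8,14)=7

i=0 t=0 v=8: → [0,3); WM=−∞
i=1 t=2 v=4: → [0,5); WM=1
i=2 t=9 v=6: → [9,12); WM=1
i=3 t=10 v=5: → [9,13); WM=9
i=4 t=8 v=7: → [8,13); WM=9
i=5 t=10 v=5: → [8,13); WM=9
i=6 t=5 v=4: → [5,8); WM=9
i=7 t=5 v=7: → [5,8); WM=9
i=8 t=11 v=1: → [8,14); WM=9
i=9 t=11 v=3: → [8,14); WM=10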